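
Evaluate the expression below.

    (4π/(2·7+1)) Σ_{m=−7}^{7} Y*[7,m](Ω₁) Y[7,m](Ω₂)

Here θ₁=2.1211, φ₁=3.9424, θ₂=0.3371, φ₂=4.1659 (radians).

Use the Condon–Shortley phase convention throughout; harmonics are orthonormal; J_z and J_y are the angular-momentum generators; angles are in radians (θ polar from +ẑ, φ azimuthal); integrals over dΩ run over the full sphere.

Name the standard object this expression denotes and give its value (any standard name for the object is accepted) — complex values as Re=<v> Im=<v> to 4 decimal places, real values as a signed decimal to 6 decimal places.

Legendre polynomial (addition theorem), +0.293512

This sum is the spherical-harmonic addition theorem: it equals the Legendre polynomial P_l(cos γ) of the angle γ between the two directions.
Term-by-term m-sum for l=7 (normalisation 4π/15 = 0.837758):
  m=-7: Y*=-0.12735 + 0.10246j  Y=-0.00014 + 0.00017j  product 0.00000 - 0.00004j
  m=-6: Y*=-0.03464 + 0.37361j  Y=0.00229 + 0.00032j  product -0.00020 + 0.00084j
  m=-5: Y*=0.27443 + 0.32034j  Y=-0.00611 - 0.01410j  product 0.00284 - 0.00583j
  m=-4: Y*=0.11224 + 0.00693j  Y=-0.04103 + 0.05806j  product -0.00501 + 0.00623j
  m=-3: Y*=-0.22048 + 0.20098j  Y=0.23021 + 0.01583j  product -0.05394 + 0.04278j
  m=-2: Y*=-0.00804 + 0.26068j  Y=-0.22623 - 0.43687j  product 0.11570 - 0.05546j
  m=-1: Y*=-0.13921 - 0.14357j  Y=-0.28170 + 0.46310j  product 0.10570 - 0.02403j
  m=+0: Y*=-0.28890 + 0.00000j  Y=-0.06976 + 0.00000j  product 0.02015 + 0.00000j
  m=+1: Y*=0.13921 - 0.14357j  Y=0.28170 + 0.46310j  product 0.10570 + 0.02403j
  m=+2: Y*=-0.00804 - 0.26068j  Y=-0.22623 + 0.43687j  product 0.11570 + 0.05546j
  m=+3: Y*=0.22048 + 0.20098j  Y=-0.23021 + 0.01583j  product -0.05394 - 0.04278j
  m=+4: Y*=0.11224 - 0.00693j  Y=-0.04103 - 0.05806j  product -0.00501 - 0.00623j
  m=+5: Y*=-0.27443 + 0.32034j  Y=0.00611 - 0.01410j  product 0.00284 + 0.00583j
  m=+6: Y*=-0.03464 - 0.37361j  Y=0.00229 - 0.00032j  product -0.00020 - 0.00084j
  m=+7: Y*=0.12735 + 0.10246j  Y=0.00014 + 0.00017j  product 0.00000 + 0.00004j
Σ over m = 0.35035 + 0.00000j; ×(4π/15) → 0.29351 + 0.00000j. Real part: 0.293512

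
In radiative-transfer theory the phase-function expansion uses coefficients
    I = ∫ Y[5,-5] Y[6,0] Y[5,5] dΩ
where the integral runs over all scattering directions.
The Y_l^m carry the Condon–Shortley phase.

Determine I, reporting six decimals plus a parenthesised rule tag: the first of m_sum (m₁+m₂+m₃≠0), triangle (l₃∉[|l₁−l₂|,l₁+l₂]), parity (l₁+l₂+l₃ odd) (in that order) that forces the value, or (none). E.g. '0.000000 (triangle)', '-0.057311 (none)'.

m-sum 0 ✓  L=16 even ✓  1≤5≤11 ✓
Π(2lᵢ+1) = 11×13×11 = 1573
triangle coeff Δ(5,6,5) = 1/28588560
Σ_t [1,5]: t=1:−1/345600 t=2:+1/13824 t=3:−1/5184 t=4:+1/13824 t=5:−1/345600 = -7/129600
(3j)²=80/7293 [(5 6 5; 0 0 0)], sign=+1
Σ_t [6,6]: t=6:+1/12441600 = 1/12441600
(3j)²=15/9724 [(5 6 5; -5 0 5)], sign=+1
⇒ 4πI² = 100/3757
I = (+1)√(100/3757/(4π)) = 0.04602295
No selection rule forces the value: the integral is nonzero (none).

0.046023 (none)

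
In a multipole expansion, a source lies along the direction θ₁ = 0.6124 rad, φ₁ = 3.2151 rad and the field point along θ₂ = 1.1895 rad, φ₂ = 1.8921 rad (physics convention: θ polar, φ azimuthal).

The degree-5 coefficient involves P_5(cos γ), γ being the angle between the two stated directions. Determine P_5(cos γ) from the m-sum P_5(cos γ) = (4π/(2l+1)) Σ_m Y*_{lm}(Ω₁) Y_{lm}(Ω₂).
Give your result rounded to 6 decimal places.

Term-by-term m-sum for l=5 (normalisation 4π/11 = 1.142397):
  m=-5: (-0.02719 - 0.01047j) × (-0.31955 + 0.01142j) = 0.00881 + 0.00303j  (running Σ = 0.00881 + 0.00303j)
  m=-4: (0.12550 + 0.03800j) × (0.11420 - 0.38896j) = 0.02911 - 0.04448j  (running Σ = 0.03792 - 0.04144j)
  m=-3: (-0.32227 - 0.07224j) × (0.05597 + 0.03886j) = -0.01523 - 0.01657j  (running Σ = 0.02269 - 0.05801j)
  m=-2: (0.45724 + 0.06771j) × (0.25426 - 0.19034j) = 0.12915 - 0.06982j  (running Σ = 0.15184 - 0.12782j)
  m=-1: (-0.19110 - 0.01407j) × (0.05032 + 0.15118j) = -0.00749 - 0.02960j  (running Σ = 0.14435 - 0.15742j)
  m=0: (-0.34695 + 0.00000j) × (0.28352 + 0.00000j) = -0.09837 + 0.00000j  (running Σ = 0.04598 - 0.15742j)
  m=1: (0.19110 - 0.01407j) × (-0.05032 + 0.15118j) = -0.00749 + 0.02960j  (running Σ = 0.03849 - 0.12782j)
  m=2: (0.45724 - 0.06771j) × (0.25426 + 0.19034j) = 0.12915 + 0.06982j  (running Σ = 0.16764 - 0.05801j)
  m=3: (0.32227 - 0.07224j) × (-0.05597 + 0.03886j) = -0.01523 + 0.01657j  (running Σ = 0.15241 - 0.04144j)
  m=4: (0.12550 - 0.03800j) × (0.11420 + 0.38896j) = 0.02911 + 0.04448j  (running Σ = 0.18153 + 0.00303j)
  m=5: (0.02719 - 0.01047j) × (0.31955 + 0.01142j) = 0.00881 - 0.00303j  (running Σ = 0.19033 - 0.00000j)
Σ over m = 0.19033 - 0.00000j; ×(4π/11) → 0.21744 - 0.00000j. Real part: 0.217438

0.217438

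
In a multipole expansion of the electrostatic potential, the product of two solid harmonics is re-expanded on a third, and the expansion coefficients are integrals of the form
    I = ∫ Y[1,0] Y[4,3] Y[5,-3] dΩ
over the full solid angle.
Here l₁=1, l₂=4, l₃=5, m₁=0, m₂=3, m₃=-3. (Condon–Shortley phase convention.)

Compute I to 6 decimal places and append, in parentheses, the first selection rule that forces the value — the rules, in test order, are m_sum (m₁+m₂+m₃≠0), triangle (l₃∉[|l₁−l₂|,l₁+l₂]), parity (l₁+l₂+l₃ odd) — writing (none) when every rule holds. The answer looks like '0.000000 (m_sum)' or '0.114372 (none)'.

m-sum 0 ✓  L=10 even ✓  3≤5≤5 ✓
Π(2lᵢ+1) = 3×9×11 = 297
triangle coeff Δ(1,4,5) = 1/495
Σ_t [0,0]: t=0:+1/576 = 1/576
(3j)²=5/99 [(1 4 5; 0 0 0)], sign=-1
Σ_t [0,0]: t=0:+1/5040 = 1/5040
(3j)²=16/495 [(1 4 5; 0 3 -3)], sign=+1
⇒ 4πI² = 16/33
I = (-1)√(16/33/(4π)) = -0.19642560
No selection rule forces the value: the integral is nonzero (none).

-0.196426 (none)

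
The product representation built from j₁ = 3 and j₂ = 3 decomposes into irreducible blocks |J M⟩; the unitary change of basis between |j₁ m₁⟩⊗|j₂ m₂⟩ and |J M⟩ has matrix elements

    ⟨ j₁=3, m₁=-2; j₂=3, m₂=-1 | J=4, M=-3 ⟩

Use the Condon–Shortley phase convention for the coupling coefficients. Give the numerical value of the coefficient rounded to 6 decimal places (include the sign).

√[9·2!4!4!/11! · 1!5!2!4!1!7!] = √(82944/11)
  +(−1)^1/∏(1,1,4,1,0,3)! = -1/144  (running -1/144)
  +(−1)^2/∏(2,0,3,0,1,4)! = 1/288  (running -1/288)
⟨..|..⟩ = √(82944/11)·(-1/288) = -0.301511

-0.301511  (= −√(1/11))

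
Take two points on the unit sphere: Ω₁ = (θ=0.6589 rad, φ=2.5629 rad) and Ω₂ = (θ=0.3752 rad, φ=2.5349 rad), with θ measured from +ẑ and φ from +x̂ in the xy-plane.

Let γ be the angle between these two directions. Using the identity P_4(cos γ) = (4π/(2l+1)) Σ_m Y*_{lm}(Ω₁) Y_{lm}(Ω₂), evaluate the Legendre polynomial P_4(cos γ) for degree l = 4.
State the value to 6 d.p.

0.634381

Addition theorem: P_4(cos γ) = (4π/9) Σ_m Y*_{lm}(Ω₁) Y_{lm}(Ω₂), m = −4…4:
  m=-4: (-0.042110-0.045751i) × (-0.006027+0.005231i) = +0.000493+0.000055i  (running Σ = +0.000493+0.000055i)
  m=-3: (+0.037369+0.224030i) × (+0.014139-0.055541i) = +0.012971+0.001092i  (running Σ = +0.013464+0.001148i)
  m=-2: (+0.170072-0.387678i) × (+0.079525+0.212948i) = +0.096080+0.005386i  (running Σ = +0.109545+0.006534i)
  m=-1: (-0.263828+0.172359i) × (-0.405504-0.281423i) = +0.155489+0.004355i  (running Σ = +0.265033+0.010889i)
  m=0: (-0.219613-0.000000i) × (+0.344811+0.000000i) = -0.075725-0.000000i  (running Σ = +0.189309+0.010889i)
  m=1: (+0.263828+0.172359i) × (+0.405504-0.281423i) = +0.155489-0.004355i  (running Σ = +0.344797+0.006534i)
  m=2: (+0.170072+0.387678i) × (+0.079525-0.212948i) = +0.096080-0.005386i  (running Σ = +0.440878+0.001148i)
  m=3: (-0.037369+0.224030i) × (-0.014139-0.055541i) = +0.012971-0.001092i  (running Σ = +0.453849+0.000055i)
  m=4: (-0.042110+0.045751i) × (-0.006027-0.005231i) = +0.000493-0.000055i  (running Σ = +0.454342+0.000000i)
Total Σ_m = +0.454342+0.000000i. Multiply by 1.396263: +0.634381+0.000000i. P_4(cos γ) = 0.634381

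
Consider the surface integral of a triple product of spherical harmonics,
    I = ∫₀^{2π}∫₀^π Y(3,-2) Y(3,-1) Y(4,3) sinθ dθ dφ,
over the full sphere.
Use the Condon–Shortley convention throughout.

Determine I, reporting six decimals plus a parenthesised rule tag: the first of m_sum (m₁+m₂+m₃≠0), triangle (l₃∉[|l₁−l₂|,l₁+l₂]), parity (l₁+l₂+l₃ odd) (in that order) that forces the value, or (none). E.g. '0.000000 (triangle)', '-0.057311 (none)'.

-0.095955 (none)

Rules hold: Σm=0, L=10 even, 0≤4≤6.
N = 7·7·9 = 441
Δ = 2!·4!·4!/11! = 1/34650
Racah Σ t=0..2: t=0:+1/72 t=1:−1/16 t=2:+1/72 = -5/144
⇒ 3j(3 3 4; 0 0 0)² = 2/77, sgn -1
Racah Σ t=1..2: t=1:−1/144 t=2:+1/288 = -1/288
⇒ 3j(3 3 4; -2 -1 3)² = 1/99, sgn +1
4πI² = N·(3j₀)²·(3jₘ)² = 14/121
I = -1·√(0.115702/4π) = -0.09595473
No selection rule forces the value: the integral is nonzero (none).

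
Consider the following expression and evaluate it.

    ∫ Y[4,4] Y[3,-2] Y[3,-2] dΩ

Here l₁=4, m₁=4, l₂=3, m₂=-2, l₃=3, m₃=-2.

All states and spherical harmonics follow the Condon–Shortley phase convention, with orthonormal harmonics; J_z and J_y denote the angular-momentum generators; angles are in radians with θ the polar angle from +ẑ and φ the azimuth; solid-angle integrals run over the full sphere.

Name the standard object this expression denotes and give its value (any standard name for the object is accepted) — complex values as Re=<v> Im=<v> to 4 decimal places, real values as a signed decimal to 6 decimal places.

This is a Gaunt coefficient — the integral of a triple product of spherical harmonics over the sphere.
Rules hold: Σm=0, L=10 even, 1≤3≤7.
N = 9·7·7 = 441
Δ = 4!·4!·2!/11! = 1/34650
Racah Σ t=1..3: t=1:−1/72 t=2:+1/16 t=3:−1/72 = 5/144
⇒ 3j(4 3 3; 0 0 0)² = 2/77, sgn -1
Racah Σ t=0..0: t=0:+1/576 = 1/576
⇒ 3j(4 3 3; 4 -2 -2)² = 5/99, sgn -1
4πI² = N·(3j₀)²·(3jₘ)² = 70/121
I = +1·√(0.578512/4π) = 0.21456131

Gaunt coefficient, +0.214561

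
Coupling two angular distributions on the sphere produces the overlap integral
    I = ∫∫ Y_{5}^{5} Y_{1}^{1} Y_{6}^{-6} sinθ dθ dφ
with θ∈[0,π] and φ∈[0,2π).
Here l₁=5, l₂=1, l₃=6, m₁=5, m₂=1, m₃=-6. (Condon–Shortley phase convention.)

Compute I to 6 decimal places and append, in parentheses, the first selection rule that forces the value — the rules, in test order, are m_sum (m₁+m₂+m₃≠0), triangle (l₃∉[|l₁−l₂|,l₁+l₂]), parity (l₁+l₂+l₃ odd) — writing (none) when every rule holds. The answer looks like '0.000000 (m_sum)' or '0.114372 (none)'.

m-sum 0 ✓  L=12 even ✓  4≤6≤6 ✓
Π(2lᵢ+1) = 11×3×13 = 429
triangle coeff Δ(5,1,6) = 1/858
Σ_t [0,0]: t=0:+1/14400 = 1/14400
(3j)²=6/143 [(5 1 6; 0 0 0)], sign=+1
Σ_t [0,0]: t=0:+1/7257600 = 1/7257600
(3j)²=1/13 [(5 1 6; 5 1 -6)], sign=+1
⇒ 4πI² = 18/13
I = (+1)√(18/13/(4π)) = 0.33194004
No selection rule forces the value: the integral is nonzero (none).

0.331940 (none)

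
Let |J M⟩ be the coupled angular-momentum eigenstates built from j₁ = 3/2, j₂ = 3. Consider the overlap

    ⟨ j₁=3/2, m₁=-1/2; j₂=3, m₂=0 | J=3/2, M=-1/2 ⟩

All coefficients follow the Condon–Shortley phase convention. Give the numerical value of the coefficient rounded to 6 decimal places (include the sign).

+0.507093  (= +√(9/35))

j₁+j₂−J=3  J+j₁−j₂=0  J−j₁+j₂=3  j₁+j₂+J+1=7
(j₁±m₁, j₂±m₂, J±M) = (1,2,3,3,1,2)
P² = 144/35
sum k=2..2:
  [2] +1/4 = 1/4
S = 1/4
C² = P²·S² = 9/35 ; C = +0.507093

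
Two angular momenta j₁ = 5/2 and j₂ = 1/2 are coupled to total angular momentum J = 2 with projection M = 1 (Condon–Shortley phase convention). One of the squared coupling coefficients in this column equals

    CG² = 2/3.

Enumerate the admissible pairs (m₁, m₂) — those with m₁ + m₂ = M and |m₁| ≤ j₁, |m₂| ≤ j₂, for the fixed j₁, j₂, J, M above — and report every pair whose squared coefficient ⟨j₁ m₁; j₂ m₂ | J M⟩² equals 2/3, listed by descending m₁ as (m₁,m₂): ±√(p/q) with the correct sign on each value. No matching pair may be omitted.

(3/2,-1/2): +√(2/3)

Admissible pairs with m₁+m₂ = M = 1: (1/2,1/2), (3/2,-1/2)
  (m₁,m₂)=(3/2,-1/2): CG² = 2/3, CG = +√(2/3)   ← matches the target
  (m₁,m₂)=(1/2,1/2): CG² = 1/3, CG = −√(1/3)
Pairs with CG² = 2/3: (3/2,-1/2): +√(2/3)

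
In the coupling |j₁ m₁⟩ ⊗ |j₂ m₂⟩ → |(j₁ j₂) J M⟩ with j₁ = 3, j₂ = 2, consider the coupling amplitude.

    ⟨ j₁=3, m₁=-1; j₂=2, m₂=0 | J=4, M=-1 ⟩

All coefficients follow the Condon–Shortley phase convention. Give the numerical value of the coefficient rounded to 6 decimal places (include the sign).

−√(3/28) ≈ -0.327327

triangle: 1!·5!·3!/10! = 720/3628800
(j±m)!: 2!·4!·2!·2!·3!·5! = 138240
prefactor² = (2J+1)·Δ·N² = 1728/7
  k=0: +1/(0!·1!·4!·2!·1!·1!) = 1/48
  k=1: −1/(1!·0!·3!·1!·2!·2!) = -1/24
Σ = -1/48  ⇒  CG² = 1728/7·(-1/48)² = 3/28
CG = −√(3/28) = -0.327327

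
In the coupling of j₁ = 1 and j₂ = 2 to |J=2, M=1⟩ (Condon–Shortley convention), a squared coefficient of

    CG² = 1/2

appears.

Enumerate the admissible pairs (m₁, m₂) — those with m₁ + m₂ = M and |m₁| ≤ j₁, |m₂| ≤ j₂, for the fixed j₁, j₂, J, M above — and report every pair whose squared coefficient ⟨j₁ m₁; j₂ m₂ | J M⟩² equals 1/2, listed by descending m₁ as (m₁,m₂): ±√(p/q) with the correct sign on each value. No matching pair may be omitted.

(1,0): +√(1/2)

Admissible pairs with m₁+m₂ = M = 1: (-1,2), (0,1), (1,0)
  (m₁,m₂)=(1,0): CG² = 1/2, CG = +√(1/2)   ← matches the target
  (m₁,m₂)=(0,1): CG² = 1/6, CG = −√(1/6)
  (m₁,m₂)=(-1,2): CG² = 1/3, CG = −√(1/3)
Pairs with CG² = 1/2: (1,0): +√(1/2)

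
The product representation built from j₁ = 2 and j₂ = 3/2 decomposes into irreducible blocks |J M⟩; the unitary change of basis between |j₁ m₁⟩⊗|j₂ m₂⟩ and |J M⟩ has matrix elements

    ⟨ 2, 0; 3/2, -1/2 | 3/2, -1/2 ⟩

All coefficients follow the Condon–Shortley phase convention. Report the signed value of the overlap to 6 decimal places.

−√(1/5) ≈ -0.447214

√[4·2!2!1!/6! · 2!2!1!2!1!2!] = √(16/45)
  +(−1)^0/∏(0,2,2,1,0,0)! = 1/4  (running 1/4)
  +(−1)^1/∏(1,1,1,0,1,1)! = -1  (running -3/4)
⟨..|..⟩ = √(16/45)·(-3/4) = -0.447214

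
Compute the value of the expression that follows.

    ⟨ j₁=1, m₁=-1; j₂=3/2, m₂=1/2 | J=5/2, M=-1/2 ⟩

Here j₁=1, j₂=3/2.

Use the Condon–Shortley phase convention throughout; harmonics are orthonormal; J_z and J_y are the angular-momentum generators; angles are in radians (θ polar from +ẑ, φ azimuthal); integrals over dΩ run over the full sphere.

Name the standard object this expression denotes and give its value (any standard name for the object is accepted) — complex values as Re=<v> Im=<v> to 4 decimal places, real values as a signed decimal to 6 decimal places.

This is a Clebsch–Gordan (vector-coupling) coefficient.
j₁+j₂−J=0  J+j₁−j₂=2  J−j₁+j₂=3  j₁+j₂+J+1=6
(j₁±m₁, j₂±m₂, J±M) = (0,2,2,1,2,3)
P² = 24/5
sum k=0..0:
  [0] +1/4 = 1/4
S = 1/4
C² = P²·S² = 3/10 ; C = +0.547723

Clebsch–Gordan coefficient, +√(3/10) ≈ +0.547723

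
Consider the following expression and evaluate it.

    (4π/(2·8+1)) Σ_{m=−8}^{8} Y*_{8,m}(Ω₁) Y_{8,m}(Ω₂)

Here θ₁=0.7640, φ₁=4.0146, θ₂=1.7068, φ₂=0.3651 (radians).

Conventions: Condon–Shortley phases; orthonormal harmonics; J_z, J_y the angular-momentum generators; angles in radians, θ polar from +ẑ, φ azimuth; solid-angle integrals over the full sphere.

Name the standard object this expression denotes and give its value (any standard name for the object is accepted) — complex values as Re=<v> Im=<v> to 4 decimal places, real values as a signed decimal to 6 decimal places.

This sum is the spherical-harmonic addition theorem: it equals the Legendre polynomial P_l(cos γ) of the angle γ between the two directions.
Term-by-term m-sum for l=8 (normalisation 4π/17 = 0.739198):
  m=-8: (+0.020670+0.017441i) × (-0.466943-0.104806i) = -0.007824-0.010310i  (running Σ = -0.007824-0.010310i)
  m=-7: (-0.111244+0.019340i) × (+0.218271+0.144850i) = -0.027083-0.011892i  (running Σ = -0.034907-0.022203i)
  m=-6: (+0.141241-0.243480i) × (+0.149784+0.209896i) = +0.072261-0.006823i  (running Σ = +0.037355-0.029026i)
  m=-5: (+0.152697+0.421780i) × (-0.072246-0.277487i) = +0.106007-0.072843i  (running Σ = +0.143361-0.101869i)
  m=-4: (-0.372205-0.136050i) × (+0.019537-0.176248i) = -0.031250+0.062942i  (running Σ = +0.112111-0.038927i)
  m=-3: (+0.008313-0.004788i) × (-0.133672+0.259608i) = +0.000132+0.002798i  (running Σ = +0.112243-0.036129i)
  m=-2: (+0.064579-0.364781i) × (-0.103980+0.093091i) = +0.027243+0.043942i  (running Σ = +0.139486+0.007813i)
  m=-1: (+0.124761+0.148787i) × (+0.273376-0.104494i) = +0.049654+0.027638i  (running Σ = +0.189140+0.035451i)
  m=0: (+0.317503-0.000000i) × (+0.128171+0.000000i) = +0.040695+0.000000i  (running Σ = +0.229835+0.035451i)
  m=1: (-0.124761+0.148787i) × (-0.273376-0.104494i) = +0.049654-0.027638i  (running Σ = +0.279489+0.007813i)
  m=2: (+0.064579+0.364781i) × (-0.103980-0.093091i) = +0.027243-0.043942i  (running Σ = +0.306732-0.036129i)
  m=3: (-0.008313-0.004788i) × (+0.133672+0.259608i) = +0.000132-0.002798i  (running Σ = +0.306863-0.038927i)
  m=4: (-0.372205+0.136050i) × (+0.019537+0.176248i) = -0.031250-0.062942i  (running Σ = +0.275613-0.101869i)
  m=5: (-0.152697+0.421780i) × (+0.072246-0.277487i) = +0.106007+0.072843i  (running Σ = +0.381620-0.029026i)
  m=6: (+0.141241+0.243480i) × (+0.149784-0.209896i) = +0.072261+0.006823i  (running Σ = +0.453881-0.022203i)
  m=7: (+0.111244+0.019340i) × (-0.218271+0.144850i) = -0.027083+0.011892i  (running Σ = +0.426798-0.010310i)
  m=8: (+0.020670-0.017441i) × (-0.466943+0.104806i) = -0.007824+0.010310i  (running Σ = +0.418975+0.000000i)
Accumulated sum +0.418975+0.000000i; after 4π/(2l+1) scaling, +0.309705+0.000000i ⇒ P_8 = 0.309705

Legendre polynomial (addition theorem), +0.309705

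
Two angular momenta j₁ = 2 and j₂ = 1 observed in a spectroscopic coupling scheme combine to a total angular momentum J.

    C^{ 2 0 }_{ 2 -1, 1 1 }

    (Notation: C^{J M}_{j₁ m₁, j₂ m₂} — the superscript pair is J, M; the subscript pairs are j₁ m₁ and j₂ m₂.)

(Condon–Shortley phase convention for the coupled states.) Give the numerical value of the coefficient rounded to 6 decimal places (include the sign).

√[5·1!3!1!/6! · 1!3!2!0!2!2!] = √(2)
  +(−1)^1/∏(1,0,2,1,1,0)! = -1/2  (running -1/2)
⟨..|..⟩ = √(2)·(-1/2) = -0.707107

-0.707107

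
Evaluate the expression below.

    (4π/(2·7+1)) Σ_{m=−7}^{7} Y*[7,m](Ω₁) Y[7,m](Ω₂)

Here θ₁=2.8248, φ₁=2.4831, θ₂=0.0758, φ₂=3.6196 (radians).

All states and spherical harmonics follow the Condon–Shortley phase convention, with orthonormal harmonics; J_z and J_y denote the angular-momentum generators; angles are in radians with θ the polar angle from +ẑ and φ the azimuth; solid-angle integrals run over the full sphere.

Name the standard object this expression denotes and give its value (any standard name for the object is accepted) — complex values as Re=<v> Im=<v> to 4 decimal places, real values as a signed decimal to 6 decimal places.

Legendre polynomial (addition theorem), +0.128527

This sum is the spherical-harmonic addition theorem: it equals the Legendre polynomial P_l(cos γ) of the angle γ between the two directions.
Addition theorem: P_7(cos γ) = (4π/15) Σ_m Y*_{lm}(Ω₁) Y_{lm}(Ω₂), m = −7…7:
  m=-7: Y*=+0.000015-0.000142i  Y=+0.000000-0.000000i  product -0.000000-0.000000i
  m=-6: Y*=+0.001121-0.001176i  Y=-0.000000-0.000000i  product -0.000000+0.000000i
  m=-5: Y*=+0.011429-0.001737i  Y=+0.000008+0.000007i  product +0.000000+0.000000i
  m=-4: Y*=+0.050152+0.027896i  Y=-0.000080-0.000225i  product +0.000002-0.000014i
  m=-3: Y*=+0.079007+0.184458i  Y=-0.000516+0.003748i  product -0.000732+0.000201i
  m=-2: Y*=-0.116896+0.450631i  Y=+0.024251-0.034346i  product +0.012643+0.014943i
  m=-1: Y*=-0.458649+0.354853i  Y=-0.264342+0.136951i  product +0.072643-0.156615i
  m=+0: Y*=-0.015594-0.000000i  Y=+1.006396+0.000000i  product -0.015694-0.000000i
  m=+1: Y*=+0.458649+0.354853i  Y=+0.264342+0.136951i  product +0.072643+0.156615i
  m=+2: Y*=-0.116896-0.450631i  Y=+0.024251+0.034346i  product +0.012643-0.014943i
  m=+3: Y*=-0.079007+0.184458i  Y=+0.000516+0.003748i  product -0.000732-0.000201i
  m=+4: Y*=+0.050152-0.027896i  Y=-0.000080+0.000225i  product +0.000002+0.000014i
  m=+5: Y*=-0.011429-0.001737i  Y=-0.000008+0.000007i  product +0.000000-0.000000i
  m=+6: Y*=+0.001121+0.001176i  Y=-0.000000+0.000000i  product -0.000000-0.000000i
  m=+7: Y*=-0.000015-0.000142i  Y=-0.000000-0.000000i  product -0.000000+0.000000i
Σ over m = +0.153418-0.000000i; ×(4π/15) → +0.128527-0.000000i. Real part: 0.128527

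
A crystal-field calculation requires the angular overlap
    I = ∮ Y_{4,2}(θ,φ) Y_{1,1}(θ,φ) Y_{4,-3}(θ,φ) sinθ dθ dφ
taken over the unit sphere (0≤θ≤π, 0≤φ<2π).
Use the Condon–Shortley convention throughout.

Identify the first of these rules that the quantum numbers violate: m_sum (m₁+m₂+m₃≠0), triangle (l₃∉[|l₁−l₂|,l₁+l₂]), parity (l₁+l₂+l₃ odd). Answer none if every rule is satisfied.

parity

m₁+m₂+m₃ = 2 + 1 − 3 = 0  ✓
triangle: |4−1|=3 ≤ l₃=4 ≤ 4+1=5  ✓
parity: l₁+l₂+l₃ = 9 is odd  ✗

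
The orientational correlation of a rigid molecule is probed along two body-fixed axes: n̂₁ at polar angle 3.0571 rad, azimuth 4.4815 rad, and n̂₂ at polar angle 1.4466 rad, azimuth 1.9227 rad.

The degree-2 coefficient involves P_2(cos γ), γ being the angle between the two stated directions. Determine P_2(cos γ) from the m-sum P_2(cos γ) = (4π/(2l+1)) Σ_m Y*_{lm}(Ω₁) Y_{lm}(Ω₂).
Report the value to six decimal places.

-0.443921

Addition theorem: P_2(cos γ) = (4π/5) Σ_m Y*_{lm}(Ω₁) Y_{lm}(Ω₂), m = −2…2:
  m=-2: Y*=-0.002463+0.001226i  Y=-0.289970+0.246132i  product +0.000412-0.000962i
  m=-1: Y*=+0.014867+0.063241i  Y=-0.032733-0.089145i  product +0.005151-0.003395i
  m=+0: Y*=+0.624044-0.000000i  Y=-0.300872+0.000000i  product -0.187757+0.000000i
  m=+1: Y*=-0.014867+0.063241i  Y=+0.032733-0.089145i  product +0.005151+0.003395i
  m=+2: Y*=-0.002463-0.001226i  Y=-0.289970-0.246132i  product +0.000412+0.000962i
Σ over m = -0.176631+0.000000i; ×(4π/5) → -0.443921+0.000000i. Real part: -0.443921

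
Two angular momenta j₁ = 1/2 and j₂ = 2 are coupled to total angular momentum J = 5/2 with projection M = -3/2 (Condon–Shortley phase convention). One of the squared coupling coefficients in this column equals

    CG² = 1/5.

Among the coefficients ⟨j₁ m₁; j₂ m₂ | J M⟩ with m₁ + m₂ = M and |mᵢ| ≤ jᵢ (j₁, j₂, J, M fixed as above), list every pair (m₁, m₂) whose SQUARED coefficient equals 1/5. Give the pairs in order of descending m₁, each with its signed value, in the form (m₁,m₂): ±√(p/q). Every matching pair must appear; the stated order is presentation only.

Admissible pairs with m₁+m₂ = M = -3/2: (-1/2,-1), (1/2,-2)
  (m₁,m₂)=(1/2,-2): CG² = 1/5, CG = +√(1/5)   ← matches the target
  (m₁,m₂)=(-1/2,-1): CG² = 4/5, CG = +√(4/5)
Pairs with CG² = 1/5: (1/2,-2): +√(1/5)

(1/2,-2): +√(1/5)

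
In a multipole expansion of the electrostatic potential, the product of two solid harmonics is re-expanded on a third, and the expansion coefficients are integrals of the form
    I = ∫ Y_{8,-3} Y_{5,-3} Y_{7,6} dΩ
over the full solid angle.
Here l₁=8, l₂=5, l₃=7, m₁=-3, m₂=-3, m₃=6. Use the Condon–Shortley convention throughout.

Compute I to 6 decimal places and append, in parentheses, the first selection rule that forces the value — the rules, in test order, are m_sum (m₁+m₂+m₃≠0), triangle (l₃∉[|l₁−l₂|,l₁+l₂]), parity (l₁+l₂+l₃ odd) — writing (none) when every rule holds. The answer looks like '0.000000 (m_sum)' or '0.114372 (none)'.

Rules hold: Σm=0, L=20 even, 3≤7≤13.
N = 17·11·15 = 2805
Δ = 6!·10!·4!/21! = 1/814773960
Racah Σ t=1..5: t=1:−1/87091200 t=2:+1/4976640 t=3:−1/2073600 t=4:+1/4976640 t=5:−1/87091200 = -1/9676800
⇒ 3j(8 5 7; 0 0 0)² = 360/46189, sgn +1
Racah Σ t=1..2: t=1:−1/2612736000 t=2:+1/418037760 = 1/497664000
⇒ 3j(8 5 7; -3 -3 6)² = 77/6460, sgn -1
4πI² = N·(3j₀)²·(3jₘ)² = 20790/79781
I = -1·√(0.260588/4π) = -0.14400334
No selection rule forces the value: the integral is nonzero (none).

-0.144003 (none)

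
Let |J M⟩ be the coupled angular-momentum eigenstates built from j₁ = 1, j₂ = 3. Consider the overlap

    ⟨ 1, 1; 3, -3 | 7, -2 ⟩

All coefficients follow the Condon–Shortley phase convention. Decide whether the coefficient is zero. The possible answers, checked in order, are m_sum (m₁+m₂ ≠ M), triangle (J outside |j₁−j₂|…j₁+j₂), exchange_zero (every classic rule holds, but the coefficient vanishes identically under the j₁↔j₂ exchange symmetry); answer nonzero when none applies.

m-sum: m₁+m₂ = 1+(-3) = -2, M = -2  ✓
triangle: need |j₁−j₂| ≤ J ≤ j₁+j₂, i.e. J ∈ [2, 4]; J = 7 is outside ✗ ⇒ coefficient is 0

triangle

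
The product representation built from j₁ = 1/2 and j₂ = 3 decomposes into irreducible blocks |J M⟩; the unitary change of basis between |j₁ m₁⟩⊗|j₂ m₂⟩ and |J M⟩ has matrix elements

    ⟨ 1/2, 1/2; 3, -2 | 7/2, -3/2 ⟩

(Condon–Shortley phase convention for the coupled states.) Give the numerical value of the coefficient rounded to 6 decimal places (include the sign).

√[8·0!1!6!/8! · 1!0!1!5!2!5!] = √(28800/7)
  +(−1)^0/∏(0,0,0,1,1,5)! = 1/120  (running 1/120)
⟨..|..⟩ = √(28800/7)·(1/120) = +0.534522

+√(2/7) = +0.534522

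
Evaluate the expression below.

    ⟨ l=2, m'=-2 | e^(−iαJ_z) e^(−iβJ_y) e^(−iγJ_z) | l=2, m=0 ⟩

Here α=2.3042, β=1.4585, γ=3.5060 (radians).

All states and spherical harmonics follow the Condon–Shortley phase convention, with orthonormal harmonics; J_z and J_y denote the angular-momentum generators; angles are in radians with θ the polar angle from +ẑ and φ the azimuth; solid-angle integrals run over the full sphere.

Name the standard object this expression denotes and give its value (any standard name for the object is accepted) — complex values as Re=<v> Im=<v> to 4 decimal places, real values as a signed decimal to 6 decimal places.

This is a Wigner D-matrix element — the rotation-matrix element ⟨l m'| R(α,β,γ) |l m⟩ in the angular-momentum basis.
D^2_{-2,0}(2.3042,1.4585,3.5060) = e^{-i·-2·2.3042}·d^2_{-2,0}(1.4585)·e^{-i·0·3.5060}. Compute d first:
With c≡cos(β/2)=0.745674 and s≡sin(β/2)=0.666311, N=[1·24·2·2]^{1/2}=9.797959
k∈{2} keeps every argument non-negative
  k=2: (−1)^0·9.7980/(4)·0.7457^2·0.6663^2 = +0.604683
d^2_{-2,0}(1.4585) = +0.604683
Phases: e^{-i·(-2)·2.3042}=-0.103802-0.994598i, e^{-i·(0)·3.5060}=+1.000000+0.000000i ⇒ D=-0.062767-0.601416i

Wigner D-matrix element, Re=-0.0628 Im=-0.6014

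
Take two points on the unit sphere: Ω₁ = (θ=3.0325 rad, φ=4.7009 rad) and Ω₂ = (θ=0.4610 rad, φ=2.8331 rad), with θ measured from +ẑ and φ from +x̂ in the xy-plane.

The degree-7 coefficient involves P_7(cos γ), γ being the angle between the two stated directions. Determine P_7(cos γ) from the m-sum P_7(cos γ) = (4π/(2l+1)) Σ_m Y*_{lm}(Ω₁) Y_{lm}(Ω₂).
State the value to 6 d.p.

Term-by-term m-sum for l=7 (normalisation 4π/15 = 0.837758):
  m=-7: Y*=0.00000 + 0.00000j  Y=0.00096 - 0.00143j  product 0.00000 + 0.00000j
  m=-6: Y*=0.00000 - 0.00000j  Y=-0.00359 + 0.01248j  product -0.00000 + 0.00000j
  m=-5: Y*=-0.00000 - 0.00007j  Y=-0.00171 - 0.06023j  product -0.00000 + 0.00000j
  m=-4: Y*=-0.00101 + 0.00005j  Y=0.06318 + 0.18042j  product -0.00007 - 0.00018j
  m=-3: Y*=0.00038 + 0.01105j  Y=-0.24639 - 0.32728j  product 0.00352 - 0.00285j
  m=-2: Y*=0.08466 - 0.00195j  Y=0.42455 + 0.30116j  product 0.03653 + 0.02467j
  m=-1: Y*=-0.00471 - 0.41021j  Y=-0.16792 - 0.05351j  product -0.02116 + 0.06914j
  m=+0: Y*=-0.91787 + 0.00000j  Y=-0.41631 + 0.00000j  product 0.38212 + 0.00000j
  m=+1: Y*=0.00471 - 0.41021j  Y=0.16792 - 0.05351j  product -0.02116 - 0.06914j
  m=+2: Y*=0.08466 + 0.00195j  Y=0.42455 - 0.30116j  product 0.03653 - 0.02467j
  m=+3: Y*=-0.00038 + 0.01105j  Y=0.24639 - 0.32728j  product 0.00352 + 0.00285j
  m=+4: Y*=-0.00101 - 0.00005j  Y=0.06318 - 0.18042j  product -0.00007 + 0.00018j
  m=+5: Y*=0.00000 - 0.00007j  Y=0.00171 - 0.06023j  product -0.00000 - 0.00000j
  m=+6: Y*=0.00000 + 0.00000j  Y=-0.00359 - 0.01248j  product -0.00000 - 0.00000j
  m=+7: Y*=-0.00000 + 0.00000j  Y=-0.00096 - 0.00143j  product 0.00000 - 0.00000j
Σ over m = 0.41975 - 0.00000j; ×(4π/15) → 0.35165 - 0.00000j. Real part: 0.351648

0.351648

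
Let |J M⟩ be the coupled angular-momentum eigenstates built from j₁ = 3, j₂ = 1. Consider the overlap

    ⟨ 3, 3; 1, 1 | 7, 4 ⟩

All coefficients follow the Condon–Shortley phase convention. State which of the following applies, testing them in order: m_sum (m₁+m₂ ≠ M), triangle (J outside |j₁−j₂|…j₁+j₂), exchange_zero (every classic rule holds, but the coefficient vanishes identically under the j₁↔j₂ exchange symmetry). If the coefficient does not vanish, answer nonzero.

m-sum: m₁+m₂ = 3+1 = 4, M = 4  ✓
triangle: need |j₁−j₂| ≤ J ≤ j₁+j₂, i.e. J ∈ [2, 4]; J = 7 is outside ✗ ⇒ coefficient is 0

triangle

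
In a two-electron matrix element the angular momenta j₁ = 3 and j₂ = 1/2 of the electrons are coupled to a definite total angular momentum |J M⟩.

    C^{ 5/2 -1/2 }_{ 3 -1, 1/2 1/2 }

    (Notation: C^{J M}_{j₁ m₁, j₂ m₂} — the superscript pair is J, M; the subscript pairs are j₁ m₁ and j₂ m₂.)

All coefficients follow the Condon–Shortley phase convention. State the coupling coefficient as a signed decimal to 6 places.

√[6·1!5!0!/7! · 2!4!1!0!2!3!] = √(576/7)
  +(−1)^1/∏(1,0,3,0,2,0)! = -1/12  (running -1/12)
⟨..|..⟩ = √(576/7)·(-1/12) = -0.755929

-0.755929  (= −√(4/7))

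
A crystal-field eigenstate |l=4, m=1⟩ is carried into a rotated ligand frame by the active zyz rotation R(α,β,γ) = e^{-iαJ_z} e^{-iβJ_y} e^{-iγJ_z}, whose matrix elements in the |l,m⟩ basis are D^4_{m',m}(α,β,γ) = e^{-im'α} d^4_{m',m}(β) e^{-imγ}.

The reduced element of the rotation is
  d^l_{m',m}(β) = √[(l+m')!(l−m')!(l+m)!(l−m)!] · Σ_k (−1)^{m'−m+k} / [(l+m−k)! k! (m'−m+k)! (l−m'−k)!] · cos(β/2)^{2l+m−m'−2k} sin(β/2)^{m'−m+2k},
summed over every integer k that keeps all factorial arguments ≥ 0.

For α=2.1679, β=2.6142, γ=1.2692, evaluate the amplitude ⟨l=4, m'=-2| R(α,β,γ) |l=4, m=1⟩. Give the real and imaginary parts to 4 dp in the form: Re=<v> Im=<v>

Re=-0.5631 Im=0.0423

First d^4_{-2,1}(β=2.6142), then the phase factors e^{-i(-2)α} and e^{-i(1)γ}:
Half-angle: c=0.260651, s=0.965433. N=√(2·720·120·6)=1018.233765
k∈{3,4,5} keeps every argument non-negative
  k=3: (−1)^0·1018.2338/(72)·0.2607^5·0.9654^3 = +0.015310
  k=4: (−1)^1·1018.2338/(48)·0.2607^3·0.9654^5 = -0.315061
  k=5: (−1)^2·1018.2338/(240)·0.2607^1·0.9654^7 = +0.864472
d^4_{-2,1}(2.6142) = +0.015310 -0.315061 +0.864472 = +0.564721
D = (-0.367751-0.929924i)·(+0.564721)·(+0.297045-0.954864i) = -0.563134+0.042310i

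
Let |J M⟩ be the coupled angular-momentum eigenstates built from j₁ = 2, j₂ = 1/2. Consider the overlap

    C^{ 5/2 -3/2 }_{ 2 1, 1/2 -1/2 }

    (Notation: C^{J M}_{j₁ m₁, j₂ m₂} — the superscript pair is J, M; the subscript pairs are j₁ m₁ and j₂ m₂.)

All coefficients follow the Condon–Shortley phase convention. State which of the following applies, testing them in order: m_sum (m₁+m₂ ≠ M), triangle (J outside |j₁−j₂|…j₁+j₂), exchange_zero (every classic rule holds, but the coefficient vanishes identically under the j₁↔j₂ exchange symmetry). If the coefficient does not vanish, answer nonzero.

m_sum

m-sum: m₁+m₂ = 1+(-1/2) = 1/2, M = -3/2  ✗ ⇒ coefficient is 0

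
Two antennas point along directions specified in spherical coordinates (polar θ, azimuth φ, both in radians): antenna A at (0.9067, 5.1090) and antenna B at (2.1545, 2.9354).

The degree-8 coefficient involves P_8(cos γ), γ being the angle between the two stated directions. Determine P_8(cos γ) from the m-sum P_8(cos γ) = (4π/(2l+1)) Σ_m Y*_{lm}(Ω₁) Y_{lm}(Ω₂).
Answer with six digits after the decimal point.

Addition theorem: P_8(cos γ) = (4π/17) Σ_m Y*_{lm}(Ω₁) Y_{lm}(Ω₂), m = −8…8:
  m=-8: Y*=(-0.076181, -0.002385)  Y=(-0.009529, 0.120762)  product (0.001014, -0.009177)
  m=-7: Y*=(-0.085246, -0.222875)  Y=(0.040677, 0.317436)  product (0.067281, -0.036126)
  m=-6: Y*=(0.305117, -0.291120)  Y=(0.147961, 0.426897)  product (0.169424, 0.087179)
  m=-5: Y*=(0.375200, 0.164082)  Y=(0.144983, 0.241959)  product (0.014696, 0.114572)
  m=-4: Y*=(-0.001024, 0.065465)  Y=(-0.100246, -0.108468)  product (0.007204, -0.006451)
  m=-3: Y*=(0.304769, -0.122069)  Y=(-0.296018, -0.210695)  product (-0.115936, -0.028079)
  m=-2: Y*=(0.176935, 0.179726)  Y=(-0.033360, -0.014594)  product (-0.003280, -0.008578)
  m=-1: Y*=(0.086690, -0.206994)  Y=(0.334082, 0.069878)  product (0.043426, -0.063095)
  m=+0: Y*=(0.290078, -0.000000)  Y=(0.089037, 0.000000)  product (0.025828, 0.000000)
  m=+1: Y*=(-0.086690, -0.206994)  Y=(-0.334082, 0.069878)  product (0.043426, 0.063095)
  m=+2: Y*=(0.176935, -0.179726)  Y=(-0.033360, 0.014594)  product (-0.003280, 0.008578)
  m=+3: Y*=(-0.304769, -0.122069)  Y=(0.296018, -0.210695)  product (-0.115936, 0.028079)
  m=+4: Y*=(-0.001024, -0.065465)  Y=(-0.100246, 0.108468)  product (0.007204, 0.006451)
  m=+5: Y*=(-0.375200, 0.164082)  Y=(-0.144983, 0.241959)  product (0.014696, -0.114572)
  m=+6: Y*=(0.305117, 0.291120)  Y=(0.147961, -0.426897)  product (0.169424, -0.087179)
  m=+7: Y*=(0.085246, -0.222875)  Y=(-0.040677, 0.317436)  product (0.067281, 0.036126)
  m=+8: Y*=(-0.076181, 0.002385)  Y=(-0.009529, -0.120762)  product (0.001014, 0.009177)
Total Σ_m = (0.393484, 0.000000). Multiply by 0.739198: (0.290863, 0.000000). P_8(cos γ) = 0.290863

0.290863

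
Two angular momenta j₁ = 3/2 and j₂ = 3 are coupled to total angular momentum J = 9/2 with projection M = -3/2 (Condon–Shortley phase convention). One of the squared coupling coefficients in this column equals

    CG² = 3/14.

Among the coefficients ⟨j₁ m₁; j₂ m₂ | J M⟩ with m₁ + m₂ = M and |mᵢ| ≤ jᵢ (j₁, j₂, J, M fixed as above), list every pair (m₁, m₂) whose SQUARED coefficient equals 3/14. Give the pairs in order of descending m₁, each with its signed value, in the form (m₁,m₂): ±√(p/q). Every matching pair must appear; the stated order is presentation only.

(1/2,-2): +√(3/14)

Admissible pairs with m₁+m₂ = M = -3/2: (-3/2,0), (-1/2,-1), (1/2,-2), (3/2,-3)
  (m₁,m₂)=(3/2,-3): CG² = 1/84, CG = +√(1/84)
  (m₁,m₂)=(1/2,-2): CG² = 3/14, CG = +√(3/14)   ← matches the target
  (m₁,m₂)=(-1/2,-1): CG² = 15/28, CG = +√(15/28)
  (m₁,m₂)=(-3/2,0): CG² = 5/21, CG = +√(5/21)
Pairs with CG² = 3/14: (1/2,-2): +√(3/14)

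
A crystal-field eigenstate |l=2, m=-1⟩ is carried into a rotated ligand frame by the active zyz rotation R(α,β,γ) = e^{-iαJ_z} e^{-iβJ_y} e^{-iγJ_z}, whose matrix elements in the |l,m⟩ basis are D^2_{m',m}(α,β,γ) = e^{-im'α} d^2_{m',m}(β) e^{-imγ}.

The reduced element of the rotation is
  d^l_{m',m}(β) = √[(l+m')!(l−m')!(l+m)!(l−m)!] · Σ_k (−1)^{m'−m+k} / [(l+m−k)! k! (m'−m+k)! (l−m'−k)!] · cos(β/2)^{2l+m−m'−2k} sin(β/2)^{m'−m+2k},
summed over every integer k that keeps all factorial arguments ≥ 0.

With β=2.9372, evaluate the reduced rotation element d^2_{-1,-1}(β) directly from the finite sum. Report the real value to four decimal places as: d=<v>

d=-0.0308

d^2_{-1,-1}(β=2.9372) via the finite sum:
Half-angle: c=0.102019, s=0.994782. N=√(1·6·1·6)=6.000000
k: max(0,(-1)−(-1))=0 … min(2+(-1),2−(-1))=1
  k=0: (−1)^0·6.0000/(6)·0.1020^4·0.9948^0 = +0.000108
  k=1: (−1)^1·6.0000/(2)·0.1020^2·0.9948^2 = -0.030898
d^2_{-1,-1}(2.9372) = +0.000108 -0.030898 = -0.030790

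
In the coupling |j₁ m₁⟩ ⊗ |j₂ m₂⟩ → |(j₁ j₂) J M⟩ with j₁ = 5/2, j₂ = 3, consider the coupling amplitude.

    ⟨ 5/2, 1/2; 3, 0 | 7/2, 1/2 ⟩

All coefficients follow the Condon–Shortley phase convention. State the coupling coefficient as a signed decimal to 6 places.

-0.436436

j₁+j₂−J=2  J+j₁−j₂=3  J−j₁+j₂=4  j₁+j₂+J+1=10
(j₁±m₁, j₂±m₂, J±M) = (3,2,3,3,4,3)
P² = 6912/175
sum k=0..2:
  [0] +1/24 = 1/24
  [1] −1/8 = -1/8
  [2] +1/72 = 1/72
S = -5/72
C² = P²·S² = 4/21 ; C = -0.436436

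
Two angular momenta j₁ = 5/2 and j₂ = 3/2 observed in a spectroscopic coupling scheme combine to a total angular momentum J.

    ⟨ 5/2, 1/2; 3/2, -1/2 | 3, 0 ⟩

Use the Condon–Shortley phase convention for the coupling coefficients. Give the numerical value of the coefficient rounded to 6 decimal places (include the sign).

+0.447214

√[7·1!4!2!/8! · 3!2!1!2!3!3!] = √(36/5)
  +(−1)^0/∏(0,1,2,1,2,1)! = 1/4  (running 1/4)
  +(−1)^1/∏(1,0,1,0,3,2)! = -1/12  (running 1/6)
⟨..|..⟩ = √(36/5)·(1/6) = +0.447214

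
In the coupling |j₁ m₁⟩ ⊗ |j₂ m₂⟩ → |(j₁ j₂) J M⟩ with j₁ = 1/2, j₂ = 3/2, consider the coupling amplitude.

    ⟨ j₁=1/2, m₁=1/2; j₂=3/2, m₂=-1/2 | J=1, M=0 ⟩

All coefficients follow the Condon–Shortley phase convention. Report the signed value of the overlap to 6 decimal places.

triangle: 1!*0!*2!/4! = 2/24
(j±m)!: 1!*0!*1!*2!*1!*1! = 2
prefactor² = (2J+1)*Δ*N² = 1/2
  k=0: +1/(0!*1!*0!*1!*0!*1!) = 1
Σ = 1  ⇒  CG² = 1/2*1² = 1/2
CG = +√(1/2) = +0.707107

+√(1/2) = +0.707107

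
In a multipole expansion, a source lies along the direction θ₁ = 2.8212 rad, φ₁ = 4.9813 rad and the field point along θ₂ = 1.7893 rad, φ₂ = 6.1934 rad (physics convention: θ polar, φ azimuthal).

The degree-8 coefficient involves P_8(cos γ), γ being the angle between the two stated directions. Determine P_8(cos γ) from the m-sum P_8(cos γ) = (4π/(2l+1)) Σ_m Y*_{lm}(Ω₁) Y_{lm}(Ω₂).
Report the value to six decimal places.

-0.255646

Summing Y*_{l m}(θ₁,φ₁)·Y_{l m}(θ₂,φ₂) over m ∈ [−8, 8]; prefactor 4π/(2·8+1) = 0.739198:
  m=-8: Y*=-0.00003 + 0.00004j  Y=0.32012 + 0.27980j  product -0.00002 + 0.00001j
  m=-7: Y*=0.00057 + 0.00018j  Y=-0.30547 - 0.22202j  product -0.00013 - 0.00018j
  m=-6: Y*=0.00020 - 0.00459j  Y=-0.08255 - 0.04934j  product -0.00024 + 0.00037j
  m=-5: Y*=-0.02450 + 0.00564j  Y=0.32316 + 0.15567j  product -0.00879 - 0.00199j
  m=-4: Y*=0.04795 + 0.08880j  Y=-0.02249 - 0.00844j  product -0.00033 - 0.00240j
  m=-3: Y*=0.20991 - 0.20113j  Y=-0.31658 - 0.08740j  product -0.08403 + 0.04533j
  m=-2: Y*=-0.47306 - 0.28217j  Y=0.07553 + 0.01371j  product -0.03186 - 0.02780j
  m=-1: Y*=-0.13585 + 0.49296j  Y=0.30950 + 0.02786j  product -0.05578 + 0.14878j
  m=+0: Y*=-0.17991 + 0.00000j  Y=-0.09196 + 0.00000j  product 0.01654 + 0.00000j
  m=+1: Y*=0.13585 + 0.49296j  Y=-0.30950 + 0.02786j  product -0.05578 - 0.14878j
  m=+2: Y*=-0.47306 + 0.28217j  Y=0.07553 - 0.01371j  product -0.03186 + 0.02780j
  m=+3: Y*=-0.20991 - 0.20113j  Y=0.31658 - 0.08740j  product -0.08403 - 0.04533j
  m=+4: Y*=0.04795 - 0.08880j  Y=-0.02249 + 0.00844j  product -0.00033 + 0.00240j
  m=+5: Y*=0.02450 + 0.00564j  Y=-0.32316 + 0.15567j  product -0.00879 + 0.00199j
  m=+6: Y*=0.00020 + 0.00459j  Y=-0.08255 + 0.04934j  product -0.00024 - 0.00037j
  m=+7: Y*=-0.00057 + 0.00018j  Y=0.30547 - 0.22202j  product -0.00013 + 0.00018j
  m=+8: Y*=-0.00003 - 0.00004j  Y=0.32012 - 0.27980j  product -0.00002 - 0.00001j
Σ over m = -0.34584 - 0.00000j; ×(4π/17) → -0.25565 - 0.00000j. Real part: -0.255646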